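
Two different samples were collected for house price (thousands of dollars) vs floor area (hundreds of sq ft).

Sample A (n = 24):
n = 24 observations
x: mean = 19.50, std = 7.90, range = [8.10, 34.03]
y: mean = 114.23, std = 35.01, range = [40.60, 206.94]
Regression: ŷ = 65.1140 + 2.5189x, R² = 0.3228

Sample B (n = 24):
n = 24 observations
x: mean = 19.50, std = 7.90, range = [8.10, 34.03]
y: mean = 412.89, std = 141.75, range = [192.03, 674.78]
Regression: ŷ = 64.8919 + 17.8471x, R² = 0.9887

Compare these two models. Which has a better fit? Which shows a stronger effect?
Model B has the better fit (R² = 0.9887 vs 0.3228). Model B shows the stronger effect (|β₁| = 17.8471 vs 2.5189).

Model Comparison:

Fit — compare R²:
- Model A: R² = 0.3228 → 32.28% of variance in house price explained
- Model B: R² = 0.9887 → 98.87% of variance in house price explained
- 0.9887 > 0.3228 → Model B has the better fit

Which has the larger per-hundred sq ft effect? (|β₁|)
- Model A: β₁ = 2.5189 → predicted house price rises 2.5189 thousand dollars per additional hundred sq ft of floor area
- Model B: β₁ = 17.8471 → predicted house price rises 17.8471 thousand dollars per additional hundred sq ft of floor area
- |2.5189| < |17.8471| → Model B shows the stronger marginal effect

Note: The two samples could reflect different populations, time periods, or measurement quality.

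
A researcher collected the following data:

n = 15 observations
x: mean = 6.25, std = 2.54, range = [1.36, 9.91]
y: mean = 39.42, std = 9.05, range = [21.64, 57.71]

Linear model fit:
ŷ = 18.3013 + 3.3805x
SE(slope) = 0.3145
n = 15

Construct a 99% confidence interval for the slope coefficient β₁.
The 99% CI for β₁ is (2.4331, 4.3279)

Confidence interval for the slope:

The 99% CI for β₁ is: β̂₁ ± t*(α/2, n-2) × SE(β̂₁)

Step 1: Find critical t-value
- Confidence level = 0.99
- Degrees of freedom = n - 2 = 15 - 2 = 13
- t*(α/2, 13) = 3.0123

Step 2: Calculate margin of error
Margin = 3.0123 × 0.3145 = 0.9474

Step 3: Construct interval
CI = 3.3805 ± 0.9474
CI = (2.4331, 4.3279)

Interpretation: intervals built this way capture the true β₁ in 99% of repeated samples; here the plausible range for the per-unit effect of x on y is 2.4331 to 4.3279.
Since 0 is outside the interval, a two-sided test at α = 0.01 would reject H₀: β₁ = 0.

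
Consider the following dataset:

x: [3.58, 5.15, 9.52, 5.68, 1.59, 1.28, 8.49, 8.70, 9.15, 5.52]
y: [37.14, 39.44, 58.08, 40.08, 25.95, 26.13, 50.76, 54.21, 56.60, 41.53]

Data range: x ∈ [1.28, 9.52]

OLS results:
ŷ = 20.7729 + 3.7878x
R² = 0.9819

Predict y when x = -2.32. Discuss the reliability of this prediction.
ŷ = 11.9852 (extrapolation — x = -2.32 lies outside [1.28, 9.52], so reliability is low).

Prediction calculation:
ŷ = 20.7729 + 3.7878 × (-2.32)
ŷ = 11.9852

Reliability:
- Data range: x ∈ [1.28, 9.52]
- Prediction point: x = -2.32 is 3.60 units below the observed range → this is EXTRAPOLATION, not interpolation

Why that matters here:
- The linear relationship may not hold outside the observed range
- There are no observations near this x to validate the fitted line there

The R² = 0.9819 only validates the fit within [1.28, 9.52]; treat ŷ = 11.9852 with caution.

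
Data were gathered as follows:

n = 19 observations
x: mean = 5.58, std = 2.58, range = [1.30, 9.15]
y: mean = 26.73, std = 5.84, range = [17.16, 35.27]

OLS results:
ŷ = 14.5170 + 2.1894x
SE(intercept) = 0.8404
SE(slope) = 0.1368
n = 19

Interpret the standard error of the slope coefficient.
SE(β̂₁) = 0.1368 is the estimated standard deviation of the slope estimate across repeated samples; relative to β̂₁ = 2.1894 that is 6.2%, a precise estimate.

SE(β̂₁) = s / √Sxx, where s is the residual standard deviation and Sxx = Σ(x − x̄)². It is the yardstick for how far β̂₁ = 2.1894 could plausibly be from the true slope.

Relative precision:
- SE / |β̂₁| = 0.1368 / 2.1894 = 6.2%
- Rule of thumb (under 20%: precise; 20% to under 50%: moderately precise; 50% or more: imprecise) → precise

Link to the t-test: t = β̂₁ / SE(β̂₁) = 2.1894 / 0.1368 = 16.0044, the statistic for H₀: β₁ = 0.

What drives SE(β̂₁): wider spread of x values → smaller SE; larger n (here n = 19) → smaller SE; more residual scatter → larger SE.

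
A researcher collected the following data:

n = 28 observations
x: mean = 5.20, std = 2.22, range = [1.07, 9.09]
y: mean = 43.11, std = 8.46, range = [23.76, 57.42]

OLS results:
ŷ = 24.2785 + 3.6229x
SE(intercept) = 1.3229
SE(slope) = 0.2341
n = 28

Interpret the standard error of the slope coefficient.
SE(β̂₁) = 0.2341 is the estimated standard deviation of the slope estimate across repeated samples; relative to β̂₁ = 3.6229 that is 6.5%, a precise estimate.

What SE measures:
- The standard error quantifies the sampling variability of the coefficient estimate
- It is the estimated standard deviation of β̂₁ across hypothetical repeated samples of the same size
- Smaller SE → more precise estimate

Relative precision:
- SE / |β̂₁| = 0.2341 / 3.6229 = 6.5%
- Rule of thumb (under 20%: precise; 20% to under 50%: moderately precise; 50% or more: imprecise) → precise

Link to interval estimation: a confidence interval for β₁ is β̂₁ ± t* × 0.2341, so SE sets the half-width per unit of t*.

What drives SE(β̂₁): wider spread of x values → smaller SE.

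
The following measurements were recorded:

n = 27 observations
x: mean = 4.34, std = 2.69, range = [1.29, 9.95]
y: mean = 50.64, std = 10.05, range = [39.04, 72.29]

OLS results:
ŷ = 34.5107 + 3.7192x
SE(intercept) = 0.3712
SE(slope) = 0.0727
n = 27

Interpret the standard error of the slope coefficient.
The slope 3.7192 is pinned down to within about ±0.0727 (one SE) by these data — relative uncertainty 2.0%, i.e. precise.

What SE measures:
- The standard error quantifies the sampling variability of the coefficient estimate
- It is the estimated standard deviation of β̂₁ across hypothetical repeated samples of the same size
- Smaller SE → more precise estimate

Relative precision:
- SE / |β̂₁| = 0.0727 / 3.7192 = 2.0%
- Rule of thumb (under 20%: precise; 20% to under 50%: moderately precise; 50% or more: imprecise) → precise

Link to the t-test: t = β̂₁ / SE(β̂₁) = 3.7192 / 0.0727 = 51.1582, the statistic for H₀: β₁ = 0.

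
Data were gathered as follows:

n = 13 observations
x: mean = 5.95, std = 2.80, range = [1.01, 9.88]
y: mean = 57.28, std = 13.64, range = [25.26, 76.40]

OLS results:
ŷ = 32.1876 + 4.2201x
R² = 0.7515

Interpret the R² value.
R² = 0.7515 means 75.15% of the variation in y is explained by the linear relationship with x. This indicates a strong fit.

R² (coefficient of determination) measures the proportion of variance in y explained by the regression model.

Here R² = 0.7515:
- Explained: 75.15% of the variation in y
- Unexplained (residual): 100% − 75.15% = 24.85%
- Rule of thumb (below 0.3 weak; 0.3 to below 0.7 moderate; 0.7 and above strong) → strong

Equivalently, for simple linear regression R² = r², so |r| = √0.7515 ≈ 0.8669.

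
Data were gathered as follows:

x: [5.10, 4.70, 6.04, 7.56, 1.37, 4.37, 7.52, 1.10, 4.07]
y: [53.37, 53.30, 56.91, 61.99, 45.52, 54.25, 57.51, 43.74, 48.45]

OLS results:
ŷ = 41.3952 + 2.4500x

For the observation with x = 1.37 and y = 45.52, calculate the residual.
Residual = 0.7683

The residual is the difference between the actual value and the predicted value:

Residual = y - ŷ

Step 1: Calculate predicted value
ŷ = 41.3952 + 2.4500 × 1.37
ŷ = 44.7517

Step 2: Calculate residual
Residual = 45.52 - 44.7517
Residual = 0.7683

Sign check: y > ŷ, so the point is above the line and the fit underestimates here.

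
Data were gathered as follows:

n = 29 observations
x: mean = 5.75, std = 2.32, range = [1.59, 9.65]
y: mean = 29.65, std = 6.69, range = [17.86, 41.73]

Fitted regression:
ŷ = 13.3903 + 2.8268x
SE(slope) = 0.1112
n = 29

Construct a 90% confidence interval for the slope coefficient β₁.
The 90% CI for β₁ is (2.6374, 3.0162)

Confidence interval for the slope:

The 90% CI for β₁ is: β̂₁ ± t*(α/2, n-2) × SE(β̂₁)

Step 1: Find critical t-value
- Confidence level = 0.9
- Degrees of freedom = n - 2 = 29 - 2 = 27
- t*(α/2, 27) = 1.7033

Step 2: Calculate margin of error
Margin = 1.7033 × 0.1112 = 0.1894

Step 3: Construct interval
CI = 2.8268 ± 0.1894
CI = (2.6374, 3.0162)

Interpretation: intervals built this way capture the true β₁ in 90% of repeated samples; here the plausible range for the per-unit effect of x on y is 2.6374 to 3.0162.
Since 0 is outside the interval, a two-sided test at α = 0.10 would reject H₀: β₁ = 0.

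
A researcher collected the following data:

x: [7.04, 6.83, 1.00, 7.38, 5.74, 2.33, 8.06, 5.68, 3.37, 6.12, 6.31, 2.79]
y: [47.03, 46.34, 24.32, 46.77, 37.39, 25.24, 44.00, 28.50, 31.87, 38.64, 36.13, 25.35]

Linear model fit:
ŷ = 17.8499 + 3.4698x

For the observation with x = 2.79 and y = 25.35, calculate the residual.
Residual = -2.1806

The residual is the difference between the actual value and the predicted value:

Residual = y - ŷ

Step 1: Calculate predicted value
ŷ = 17.8499 + 3.4698 × 2.79
ŷ = 27.5306

Step 2: Calculate residual
Residual = 25.35 - 27.5306
Residual = -2.1806

The residual is negative, so the observed y = 25.35 sits below the regression line (the line overestimates it by 2.1806).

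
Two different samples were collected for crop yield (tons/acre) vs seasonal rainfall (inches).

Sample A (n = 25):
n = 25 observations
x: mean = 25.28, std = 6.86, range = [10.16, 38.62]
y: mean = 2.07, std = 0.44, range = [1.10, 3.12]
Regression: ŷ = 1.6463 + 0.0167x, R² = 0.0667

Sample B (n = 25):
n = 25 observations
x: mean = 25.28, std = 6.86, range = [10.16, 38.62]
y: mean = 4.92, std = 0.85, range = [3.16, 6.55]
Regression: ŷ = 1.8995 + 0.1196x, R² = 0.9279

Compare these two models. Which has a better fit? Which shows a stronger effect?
Model B has the better fit (R² = 0.9279 vs 0.0667). Model B shows the stronger effect (|β₁| = 0.1196 vs 0.0167).

Model Comparison:

Which explains more variance? (R²)
- Model A: R² = 0.0667 → 6.67% of variance in crop yield explained
- Model B: R² = 0.9279 → 92.79% of variance in crop yield explained
- 0.9279 > 0.0667 → Model B has the better fit

Effect size (slope magnitude):
- Model A: β₁ = 0.0167 → predicted crop yield rises 0.0167 tons/acre per additional inch of rainfall
- Model B: β₁ = 0.1196 → predicted crop yield rises 0.1196 tons/acre per additional inch of rainfall
- |0.0167| < |0.1196| → Model B shows the stronger marginal effect

Notes:
- A steeper slope doesn't make a better model if the scatter around the line is large.
- A better fit (higher R²) doesn't necessarily mean a more important relationship.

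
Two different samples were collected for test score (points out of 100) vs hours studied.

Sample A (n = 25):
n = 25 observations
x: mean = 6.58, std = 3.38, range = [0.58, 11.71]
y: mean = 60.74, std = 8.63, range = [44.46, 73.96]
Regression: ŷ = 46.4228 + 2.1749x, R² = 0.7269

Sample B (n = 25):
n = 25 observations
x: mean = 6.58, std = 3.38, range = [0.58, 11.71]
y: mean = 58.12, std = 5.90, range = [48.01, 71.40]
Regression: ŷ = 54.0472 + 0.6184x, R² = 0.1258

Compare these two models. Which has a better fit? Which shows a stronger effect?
Model A has the better fit (R² = 0.7269 vs 0.1258). Model A shows the stronger effect (|β₁| = 2.1749 vs 0.6184).

Model Comparison:

Goodness of fit (R²):
- Model A: R² = 0.7269 → 72.69% of variance in test score explained
- Model B: R² = 0.1258 → 12.58% of variance in test score explained
- 0.7269 > 0.1258 → Model A has the better fit

Strength of effect — compare |β₁|:
- Model A: β₁ = 2.1749 → predicted test score rises 2.1749 points per additional hour of study time
- Model B: β₁ = 0.6184 → predicted test score rises 0.6184 points per additional hour of study time
- |2.1749| > |0.6184| → Model A shows the stronger marginal effect

Note: A better fit (higher R²) doesn't necessarily mean a more important relationship.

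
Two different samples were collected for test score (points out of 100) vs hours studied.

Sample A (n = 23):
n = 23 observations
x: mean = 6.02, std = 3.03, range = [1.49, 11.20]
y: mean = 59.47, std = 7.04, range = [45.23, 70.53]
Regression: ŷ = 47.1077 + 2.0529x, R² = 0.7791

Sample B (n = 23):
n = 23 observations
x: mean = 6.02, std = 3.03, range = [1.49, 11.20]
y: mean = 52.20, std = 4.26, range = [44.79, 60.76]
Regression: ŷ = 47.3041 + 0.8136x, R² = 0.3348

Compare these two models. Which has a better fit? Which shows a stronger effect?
Model A has the better fit (R² = 0.7791 vs 0.3348). Model A shows the stronger effect (|β₁| = 2.0529 vs 0.8136).

Model Comparison:

Goodness of fit (R²):
- Model A: R² = 0.7791 → 77.91% of variance in test score explained
- Model B: R² = 0.3348 → 33.48% of variance in test score explained
- 0.7791 > 0.3348 → Model A has the better fit

Which has the larger per-hour effect? (|β₁|)
- Model A: β₁ = 2.0529 → predicted test score rises 2.0529 points per additional hour of study time
- Model B: β₁ = 0.8136 → predicted test score rises 0.8136 points per additional hour of study time
- |2.0529| > |0.8136| → Model A shows the stronger marginal effect

Notes:
- A better fit (higher R²) doesn't necessarily mean a more important relationship.
- R² measures how tightly points cluster around the line; β₁ measures how steep the line is — they answer different questions.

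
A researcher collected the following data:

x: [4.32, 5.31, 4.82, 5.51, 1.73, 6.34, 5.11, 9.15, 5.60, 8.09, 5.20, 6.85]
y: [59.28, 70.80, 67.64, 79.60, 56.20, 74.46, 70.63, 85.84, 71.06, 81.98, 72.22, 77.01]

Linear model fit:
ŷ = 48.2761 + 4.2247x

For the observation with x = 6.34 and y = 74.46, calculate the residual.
Residual = -0.6007

The residual is the difference between the actual value and the predicted value:

Residual = y - ŷ

Step 1: Calculate predicted value
ŷ = 48.2761 + 4.2247 × 6.34
ŷ = 75.0607

Step 2: Calculate residual
Residual = 74.46 - 75.0607
Residual = -0.6007

Sign check: y < ŷ, so the point is below the line and the fit overestimates here.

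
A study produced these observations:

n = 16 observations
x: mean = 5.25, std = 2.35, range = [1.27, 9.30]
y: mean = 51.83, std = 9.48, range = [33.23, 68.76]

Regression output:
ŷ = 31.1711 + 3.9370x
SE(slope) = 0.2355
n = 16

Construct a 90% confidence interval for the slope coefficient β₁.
The 90% CI for β₁ is (3.5222, 4.3518)

Confidence interval for the slope:

The 90% CI for β₁ is: β̂₁ ± t*(α/2, n-2) × SE(β̂₁)

Step 1: Find critical t-value
- Confidence level = 0.9
- Degrees of freedom = n - 2 = 16 - 2 = 14
- t*(α/2, 14) = 1.7613

Step 2: Calculate margin of error
Margin = 1.7613 × 0.2355 = 0.4148

Step 3: Construct interval
CI = 3.9370 ± 0.4148
CI = (3.5222, 4.3518)

Interpretation: We are 90% confident that the true slope β₁ lies between 3.5222 and 4.3518.
The interval does not include 0, suggesting a significant linear relationship.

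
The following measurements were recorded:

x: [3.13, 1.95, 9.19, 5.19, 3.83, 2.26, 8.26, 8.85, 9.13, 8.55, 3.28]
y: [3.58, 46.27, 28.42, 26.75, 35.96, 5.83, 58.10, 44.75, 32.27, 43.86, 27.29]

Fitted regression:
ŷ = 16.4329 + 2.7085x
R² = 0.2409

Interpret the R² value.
R² = 0.2409 means 24.09% of the variation in y is explained by the linear relationship with x. This indicates a weak fit.

R² = 1 − SS_res/SS_tot compares the residual scatter to the total scatter of y about its mean.

Here R² = 0.2409:
- Explained: 24.09% of the variation in y
- Unexplained (residual): 100% − 24.09% = 75.91%
- Rule of thumb (below 0.3 weak; 0.3 to below 0.7 moderate; 0.7 and above strong) → weak

Calculation: R² = 1 − (SS_res / SS_tot), where SS_res is the sum of squared residuals and SS_tot the total sum of squares.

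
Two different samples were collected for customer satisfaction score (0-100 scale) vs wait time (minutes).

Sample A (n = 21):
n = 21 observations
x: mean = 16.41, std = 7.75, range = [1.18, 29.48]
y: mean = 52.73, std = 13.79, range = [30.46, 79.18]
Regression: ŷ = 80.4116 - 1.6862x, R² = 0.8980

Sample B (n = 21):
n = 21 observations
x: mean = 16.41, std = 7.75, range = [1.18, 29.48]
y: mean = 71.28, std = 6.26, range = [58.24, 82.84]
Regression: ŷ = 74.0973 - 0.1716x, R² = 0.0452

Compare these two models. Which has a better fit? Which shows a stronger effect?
Model A has the better fit (R² = 0.8980 vs 0.0452). Model A shows the stronger effect (|β₁| = 1.6862 vs 0.1716).

Model Comparison:

Goodness of fit (R²):
- Model A: R² = 0.8980 → 89.80% of variance in satisfaction score explained
- Model B: R² = 0.0452 → 4.52% of variance in satisfaction score explained
- 0.8980 > 0.0452 → Model A has the better fit

Which has the larger per-minute effect? (|β₁|)
- Model A: β₁ = -1.6862 → predicted satisfaction score falls 1.6862 points per additional minute of wait time
- Model B: β₁ = -0.1716 → predicted satisfaction score falls 0.1716 points per additional minute of wait time
- |-1.6862| > |-0.1716| → Model A shows the stronger marginal effect

Note: The two samples could reflect different populations, time periods, or measurement quality.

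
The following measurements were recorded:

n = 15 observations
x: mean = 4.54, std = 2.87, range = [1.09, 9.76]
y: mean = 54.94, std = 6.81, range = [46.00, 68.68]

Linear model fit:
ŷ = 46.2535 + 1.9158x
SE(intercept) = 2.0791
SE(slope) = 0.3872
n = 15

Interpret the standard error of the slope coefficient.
SE(β̂₁) = 0.3872 is the estimated standard deviation of the slope estimate across repeated samples; relative to β̂₁ = 1.9158 that is 20.2%, a moderately precise estimate.

SE(β̂₁) = s / √Sxx, where s is the residual standard deviation and Sxx = Σ(x − x̄)². It is the yardstick for how far β̂₁ = 1.9158 could plausibly be from the true slope.

Relative precision:
- SE / |β̂₁| = 0.3872 / 1.9158 = 20.2%
- Rule of thumb (under 20%: precise; 20% to under 50%: moderately precise; 50% or more: imprecise) → moderately precise

Rough 95% range (±2 SE): 1.9158 ± 0.7744 → (1.1414, 2.6902).

What drives SE(β̂₁): larger n (here n = 15) → smaller SE; wider spread of x values → smaller SE.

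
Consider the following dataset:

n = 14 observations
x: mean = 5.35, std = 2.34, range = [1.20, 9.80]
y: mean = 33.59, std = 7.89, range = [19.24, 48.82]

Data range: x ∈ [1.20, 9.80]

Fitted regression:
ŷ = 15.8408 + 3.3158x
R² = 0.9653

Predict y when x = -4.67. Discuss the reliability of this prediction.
ŷ = 0.3560, but this is extrapolation (below the data range [1.20, 9.80]) and may be unreliable.

Prediction calculation:
ŷ = 15.8408 + 3.3158 × (-4.67)
ŷ = 0.3560

Reliability:
- Data range: x ∈ [1.20, 9.80]
- Prediction point: x = -4.67 is 5.87 units below the observed range → this is EXTRAPOLATION, not interpolation

Why that matters here:
- R² describes fit only over the sampled x values; it says nothing about behaviour beyond them
- The linear relationship may not hold outside the observed range

Report the number if required, but flag clearly that it is an extrapolation.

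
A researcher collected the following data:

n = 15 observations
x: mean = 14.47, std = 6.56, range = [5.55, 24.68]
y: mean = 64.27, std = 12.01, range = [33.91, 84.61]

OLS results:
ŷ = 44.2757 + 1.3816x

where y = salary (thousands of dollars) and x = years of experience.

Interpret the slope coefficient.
For each additional year of experience, predicted salary increases by approximately 1.3816 thousand dollars.

The slope coefficient β₁ = 1.3816 represents the marginal effect of experience on salary.

Interpretation:
- Experience up by 1 year → predicted salary increases by 1.3816 thousand dollars
- This is a linear approximation: the same per-unit change is assumed across the whole observed x range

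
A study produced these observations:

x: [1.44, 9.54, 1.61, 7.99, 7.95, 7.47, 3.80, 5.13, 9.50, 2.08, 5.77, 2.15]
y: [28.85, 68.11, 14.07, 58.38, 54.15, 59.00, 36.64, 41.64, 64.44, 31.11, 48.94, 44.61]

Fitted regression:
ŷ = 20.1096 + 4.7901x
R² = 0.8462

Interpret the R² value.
R² = 0.8462 means 84.62% of the variation in y is explained by the linear relationship with x. This indicates a strong fit.

R² (coefficient of determination) measures the proportion of variance in y explained by the regression model.

Here R² = 0.8462:
- Explained: 84.62% of the variation in y
- Unexplained (residual): 100% − 84.62% = 15.38%
- Rule of thumb (below 0.3 weak; 0.3 to below 0.7 moderate; 0.7 and above strong) → strong

Note: R² never decreases when predictors are added, so it should not be used alone to compare models of different size.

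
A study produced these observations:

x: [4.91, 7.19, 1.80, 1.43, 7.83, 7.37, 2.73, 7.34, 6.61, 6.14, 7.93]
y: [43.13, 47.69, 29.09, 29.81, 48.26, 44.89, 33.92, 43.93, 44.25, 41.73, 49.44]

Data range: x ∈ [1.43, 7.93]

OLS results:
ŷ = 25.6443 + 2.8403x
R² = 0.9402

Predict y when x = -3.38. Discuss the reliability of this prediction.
ŷ = 16.0441, but this is extrapolation (below the data range [1.43, 7.93]) and may be unreliable.

Prediction calculation:
ŷ = 25.6443 + 2.8403 × (-3.38)
ŷ = 16.0441

Reliability:
- Data range: x ∈ [1.43, 7.93]
- Prediction point: x = -3.38 is 4.81 units below the observed range → this is EXTRAPOLATION, not interpolation

Why that matters here:
- The linear relationship may not hold outside the observed range
- The standard error of prediction grows with (x − x̄)², and x = -3.38 is far from x̄ = 5.57
- Real relationships often flatten, saturate, or turn nonlinear at extremes

The R² = 0.9402 only validates the fit within [1.43, 7.93]; treat ŷ = 16.0441 with caution.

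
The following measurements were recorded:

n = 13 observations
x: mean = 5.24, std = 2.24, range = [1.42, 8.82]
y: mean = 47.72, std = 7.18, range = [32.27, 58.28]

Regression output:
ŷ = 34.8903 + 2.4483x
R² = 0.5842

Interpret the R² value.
R² = 0.5842 means 58.42% of the variation in y is explained by the linear relationship with x. This indicates a moderate fit.

R² = 1 − SS_res/SS_tot compares the residual scatter to the total scatter of y about its mean.

Here R² = 0.5842:
- Explained: 58.42% of the variation in y
- Unexplained (residual): 100% − 58.42% = 41.58%
- Rule of thumb (below 0.3 weak; 0.3 to below 0.7 moderate; 0.7 and above strong) → moderate

Note: R² never decreases when predictors are added, so it should not be used alone to compare models of different size.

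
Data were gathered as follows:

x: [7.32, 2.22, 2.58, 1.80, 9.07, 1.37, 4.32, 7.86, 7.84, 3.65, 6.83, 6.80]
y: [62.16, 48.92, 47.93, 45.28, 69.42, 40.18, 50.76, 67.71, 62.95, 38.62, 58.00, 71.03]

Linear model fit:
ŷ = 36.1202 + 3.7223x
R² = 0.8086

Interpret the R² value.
About 80.86% of the variability in y is accounted for by the regression on x (R² = 0.8086) — a strong linear fit.

R² (coefficient of determination) measures the proportion of variance in y explained by the regression model.

Here R² = 0.8086:
- Explained: 80.86% of the variation in y
- Unexplained (residual): 100% − 80.86% = 19.14%
- Rule of thumb (below 0.3 weak; 0.3 to below 0.7 moderate; 0.7 and above strong) → strong

Calculation: R² = 1 − (SS_res / SS_tot), where SS_res is the sum of squared residuals and SS_tot the total sum of squares.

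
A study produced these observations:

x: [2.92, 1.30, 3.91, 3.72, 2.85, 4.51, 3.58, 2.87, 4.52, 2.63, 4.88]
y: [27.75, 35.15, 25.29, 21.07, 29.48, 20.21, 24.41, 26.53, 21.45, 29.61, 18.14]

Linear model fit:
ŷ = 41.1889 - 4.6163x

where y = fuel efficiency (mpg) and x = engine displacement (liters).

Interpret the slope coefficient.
On average, fuel efficiency is about 4.6163 mpg lower for every extra liter of engine displacement.

The slope coefficient β₁ = -4.6163 represents the marginal effect of engine displacement on fuel efficiency.

Interpretation:
- Engine displacement up by 1 liter → predicted fuel efficiency decreases by 4.6163 mpg
- The effect is assumed constant over the observed range of x (linearity)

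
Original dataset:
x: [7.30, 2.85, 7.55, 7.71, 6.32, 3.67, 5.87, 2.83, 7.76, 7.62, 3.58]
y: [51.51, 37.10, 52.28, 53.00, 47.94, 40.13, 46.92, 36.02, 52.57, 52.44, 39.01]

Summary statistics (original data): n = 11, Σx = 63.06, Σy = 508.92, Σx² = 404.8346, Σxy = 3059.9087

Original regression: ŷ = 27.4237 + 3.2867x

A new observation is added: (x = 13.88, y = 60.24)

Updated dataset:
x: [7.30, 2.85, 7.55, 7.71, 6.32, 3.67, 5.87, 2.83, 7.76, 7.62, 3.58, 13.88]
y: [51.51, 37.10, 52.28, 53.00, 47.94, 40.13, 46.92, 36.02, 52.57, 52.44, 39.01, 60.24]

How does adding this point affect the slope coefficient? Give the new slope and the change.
The slope changes from 3.2867 to 2.3688 (change of -0.9179, or -27.9%).

x = 13.88 lies well outside the original x-range [2.83, 7.76] (x̄ ≈ 5.73), so this observation has high leverage and can move the slope substantially.

Step 1: Update the sums with the new point (n goes from 11 to 12)
Σx  = 63.06 + 13.88 = 76.94
Σy  = 508.92 + 60.24 = 569.16
Σx² = 404.8346 + 13.88² = 404.8346 + 192.6544 = 597.4890
Σxy = 3059.9087 + 13.88×60.24 = 3059.9087 + 836.1312 = 3896.0399

Step 2: Recompute the slope with b₁ = (nΣxy − ΣxΣy) / (nΣx² − (Σx)²)
Numerator   = 12×3896.0399 − 76.94×569.16 = 46752.4788 − 43791.1704 = 2961.3084
Denominator = 12×597.4890 − 76.94² = 7169.8680 − 5919.7636 = 1250.1044
b₁(new) = 2961.3084 / 1250.1044 = 2.3688

(Same formula on the original sums: (11×3059.9087 − 63.06×508.92) / (11×404.8346 − 63.06²) = 1566.5005 / 476.6170 = 3.2867, matching the given fit.)

Step 3: Change in slope
Δβ₁ = 2.3688 − 3.2867 = -0.9179
Relative change = -0.9179 / 3.2867 × 100% = -27.9%
→ the slope decreases when the point is added.

A high-leverage point only changes the slope if it is off the original line; here y = 60.24 is below the original trend, so the slope decreases.
In practice: refit with and without it and report both if conclusions differ.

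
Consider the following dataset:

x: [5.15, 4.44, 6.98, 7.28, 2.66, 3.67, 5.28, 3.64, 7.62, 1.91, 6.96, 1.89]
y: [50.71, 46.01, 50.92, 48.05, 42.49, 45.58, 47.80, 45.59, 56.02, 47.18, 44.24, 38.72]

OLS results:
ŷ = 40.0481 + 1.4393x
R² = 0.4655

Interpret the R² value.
The model explains 46.55% of the variance in y (R² = 0.4655), leaving 53.45% unexplained; the fit is moderate.

The coefficient of determination R² is the fraction of the total variation in y that the fitted line accounts for.

Here R² = 0.4655:
- Explained: 46.55% of the variation in y
- Unexplained (residual): 100% − 46.55% = 53.45%
- Rule of thumb (below 0.3 weak; 0.3 to below 0.7 moderate; 0.7 and above strong) → moderate

Equivalently, for simple linear regression R² = r², so |r| = √0.4655 ≈ 0.6823.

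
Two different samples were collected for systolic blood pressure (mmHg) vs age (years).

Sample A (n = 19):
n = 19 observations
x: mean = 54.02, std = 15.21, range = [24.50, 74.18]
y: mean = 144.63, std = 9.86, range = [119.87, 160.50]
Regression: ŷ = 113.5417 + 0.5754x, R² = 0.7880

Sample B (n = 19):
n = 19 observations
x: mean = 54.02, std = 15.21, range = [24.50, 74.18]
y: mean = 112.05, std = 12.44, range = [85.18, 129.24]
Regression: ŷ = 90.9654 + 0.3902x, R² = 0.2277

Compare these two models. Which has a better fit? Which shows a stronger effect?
Model A has the better fit (R² = 0.7880 vs 0.2277). Model A shows the stronger effect (|β₁| = 0.5754 vs 0.3902).

Model Comparison:

Goodness of fit (R²):
- Model A: R² = 0.7880 → 78.80% of variance in blood pressure explained
- Model B: R² = 0.2277 → 22.77% of variance in blood pressure explained
- 0.7880 > 0.2277 → Model A has the better fit

Effect size (slope magnitude):
- Model A: β₁ = 0.5754 → predicted blood pressure rises 0.5754 mmHg per additional year of age
- Model B: β₁ = 0.3902 → predicted blood pressure rises 0.3902 mmHg per additional year of age
- |0.5754| > |0.3902| → Model A shows the stronger marginal effect

Notes:
- A steeper slope doesn't make a better model if the scatter around the line is large.
- The two samples could reflect different populations, time periods, or measurement quality.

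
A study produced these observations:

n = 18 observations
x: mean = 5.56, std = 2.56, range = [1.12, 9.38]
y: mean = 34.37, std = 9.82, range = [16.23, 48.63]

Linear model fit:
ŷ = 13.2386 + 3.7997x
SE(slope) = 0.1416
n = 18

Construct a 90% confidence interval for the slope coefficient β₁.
The 90% CI for β₁ is (3.5525, 4.0469)

Confidence interval for the slope:

The 90% CI for β₁ is: β̂₁ ± t*(α/2, n-2) × SE(β̂₁)

Step 1: Find critical t-value
- Confidence level = 0.9
- Degrees of freedom = n - 2 = 18 - 2 = 16
- t*(α/2, 16) = 1.7459

Step 2: Calculate margin of error
Margin = 1.7459 × 0.1416 = 0.2472

Step 3: Construct interval
CI = 3.7997 ± 0.2472
CI = (3.5525, 4.0469)

Interpretation: intervals built this way capture the true β₁ in 90% of repeated samples; here the plausible range for the per-unit effect of x on y is 3.5525 to 4.0469.
Since 0 is outside the interval, a two-sided test at α = 0.10 would reject H₀: β₁ = 0.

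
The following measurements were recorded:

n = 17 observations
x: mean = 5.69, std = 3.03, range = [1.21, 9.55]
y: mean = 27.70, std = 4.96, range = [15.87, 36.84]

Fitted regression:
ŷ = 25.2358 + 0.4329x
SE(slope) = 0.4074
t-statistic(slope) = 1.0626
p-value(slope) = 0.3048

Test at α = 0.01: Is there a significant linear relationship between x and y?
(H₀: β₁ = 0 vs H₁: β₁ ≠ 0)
Since p-value = 0.3048 ≥ α = 0.01, fail to reject H₀ — the slope is not significantly different from 0.

Hypothesis test for the slope coefficient:

H₀: β₁ = 0 (no linear relationship)
H₁: β₁ ≠ 0 (linear relationship exists)

Test statistic: t = β̂₁ / SE(β̂₁) = 0.4329 / 0.4074 = 1.0626

With df = 15, the two-sided p-value for |t| = 1.0626 is 0.3048.

Decision rule: reject H₀ if p-value < α.
p-value = 0.3048 ≥ α = 0.01 → fail to reject H₀.

Conclusion: the linear association between x and y is not significant at the 1% level.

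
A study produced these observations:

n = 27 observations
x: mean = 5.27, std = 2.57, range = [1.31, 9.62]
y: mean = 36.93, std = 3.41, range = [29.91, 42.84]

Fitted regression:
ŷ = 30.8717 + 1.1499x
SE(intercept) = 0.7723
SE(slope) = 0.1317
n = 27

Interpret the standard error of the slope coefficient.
SE(β̂₁) = 0.1317 is the estimated standard deviation of the slope estimate across repeated samples; relative to β̂₁ = 1.1499 that is 11.5%, a precise estimate.

SE(β̂₁) = s / √Sxx, where s is the residual standard deviation and Sxx = Σ(x − x̄)². It is the yardstick for how far β̂₁ = 1.1499 could plausibly be from the true slope.

Relative precision:
- SE / |β̂₁| = 0.1317 / 1.1499 = 11.5%
- Rule of thumb (under 20%: precise; 20% to under 50%: moderately precise; 50% or more: imprecise) → precise

Rough 95% range (±2 SE): 1.1499 ± 0.2634 → (0.8865, 1.4133).

What drives SE(β̂₁): larger n (here n = 27) → smaller SE; more residual scatter → larger SE; wider spread of x values → smaller SE.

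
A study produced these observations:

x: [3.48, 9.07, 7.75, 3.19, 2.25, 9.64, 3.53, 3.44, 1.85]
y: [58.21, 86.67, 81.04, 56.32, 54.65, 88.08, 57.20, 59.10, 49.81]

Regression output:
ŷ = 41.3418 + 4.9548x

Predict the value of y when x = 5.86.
ŷ = 70.3769

x = 5.86 lies inside the observed range [1.85, 9.64], so the fitted equation applies directly:

ŷ = 41.3418 + 4.9548 × 5.86
ŷ = 41.3418 + 29.0351
ŷ = 70.3769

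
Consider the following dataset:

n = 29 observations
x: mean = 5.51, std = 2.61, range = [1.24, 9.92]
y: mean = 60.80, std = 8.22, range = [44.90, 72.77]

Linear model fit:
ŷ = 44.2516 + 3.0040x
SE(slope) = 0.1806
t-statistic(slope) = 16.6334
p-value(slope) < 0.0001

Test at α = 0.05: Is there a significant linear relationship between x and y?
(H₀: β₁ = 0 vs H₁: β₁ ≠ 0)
p-value < 0.0001 < α = 0.05, so we reject H₀. The relationship is significant.

Hypothesis test for the slope coefficient:

H₀: β₁ = 0 (no linear relationship)
H₁: β₁ ≠ 0 (linear relationship exists)

Test statistic: t = β̂₁ / SE(β̂₁) = 3.0040 / 0.1806 = 16.6334

With df = 27, the two-sided p-value for |t| = 16.6334 is <0.0001.

Decision rule: reject H₀ if p-value < α.
p-value < 0.0001 < α = 0.05 → reject H₀.

At α = 0.05 the data do provide convincing evidence of a nonzero slope.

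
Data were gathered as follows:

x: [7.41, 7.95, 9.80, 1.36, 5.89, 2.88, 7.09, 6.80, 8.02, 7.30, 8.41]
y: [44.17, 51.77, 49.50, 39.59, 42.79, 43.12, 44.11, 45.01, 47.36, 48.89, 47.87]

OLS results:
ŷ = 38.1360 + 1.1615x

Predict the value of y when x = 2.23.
ŷ = 40.7261

To predict y for x = 2.23, substitute into the regression equation:

ŷ = 38.1360 + 1.1615 × 2.23
ŷ = 38.1360 + 2.5901
ŷ = 40.7261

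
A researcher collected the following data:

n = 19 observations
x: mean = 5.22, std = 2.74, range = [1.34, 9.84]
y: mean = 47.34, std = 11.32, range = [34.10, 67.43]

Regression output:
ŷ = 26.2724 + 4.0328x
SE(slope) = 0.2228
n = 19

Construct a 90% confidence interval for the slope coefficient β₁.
The 90% CI for β₁ is (3.6452, 4.4204)

Confidence interval for the slope:

The 90% CI for β₁ is: β̂₁ ± t*(α/2, n-2) × SE(β̂₁)

Step 1: Find critical t-value
- Confidence level = 0.9
- Degrees of freedom = n - 2 = 19 - 2 = 17
- t*(α/2, 17) = 1.7396

Step 2: Calculate margin of error
Margin = 1.7396 × 0.2228 = 0.3876

Step 3: Construct interval
CI = 4.0328 ± 0.3876
CI = (3.6452, 4.4204)

Interpretation: intervals built this way capture the true β₁ in 90% of repeated samples; here the plausible range for the per-unit effect of x on y is 3.6452 to 4.4204.
Since 0 is outside the interval, a two-sided test at α = 0.10 would reject H₀: β₁ = 0.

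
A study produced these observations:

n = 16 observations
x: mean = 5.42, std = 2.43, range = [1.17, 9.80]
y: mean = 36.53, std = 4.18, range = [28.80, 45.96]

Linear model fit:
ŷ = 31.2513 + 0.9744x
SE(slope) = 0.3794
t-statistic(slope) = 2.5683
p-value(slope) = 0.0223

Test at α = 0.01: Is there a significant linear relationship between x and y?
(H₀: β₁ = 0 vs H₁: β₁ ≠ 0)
p-value = 0.0223 ≥ α = 0.01, so we fail to reject H₀. The relationship is not significant.

Hypothesis test for the slope coefficient:

H₀: β₁ = 0 (no linear relationship)
H₁: β₁ ≠ 0 (linear relationship exists)

Test statistic: t = β̂₁ / SE(β̂₁) = 0.9744 / 0.3794 = 2.5683

p = 0.0223: how often a slope estimate this far from 0 (in SE units) would arise by chance if β₁ were truly 0.

Decision rule: reject H₀ if p-value < α.
p-value = 0.0223 ≥ α = 0.01 → fail to reject H₀.

Conclusion: the linear association between x and y is not significant at the 1% level.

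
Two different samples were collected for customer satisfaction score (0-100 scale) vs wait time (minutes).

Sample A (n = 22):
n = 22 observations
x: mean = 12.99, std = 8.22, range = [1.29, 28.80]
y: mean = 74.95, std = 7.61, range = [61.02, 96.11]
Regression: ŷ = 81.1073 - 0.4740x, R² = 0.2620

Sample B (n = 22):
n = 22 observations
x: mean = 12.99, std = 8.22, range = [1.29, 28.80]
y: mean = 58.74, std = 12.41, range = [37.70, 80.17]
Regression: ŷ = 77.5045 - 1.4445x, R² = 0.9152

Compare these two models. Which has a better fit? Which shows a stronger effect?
Model B has the better fit (R² = 0.9152 vs 0.2620). Model B shows the stronger effect (|β₁| = 1.4445 vs 0.4740).

Model Comparison:

Goodness of fit (R²):
- Model A: R² = 0.2620 → 26.20% of variance in satisfaction score explained
- Model B: R² = 0.9152 → 91.52% of variance in satisfaction score explained
- 0.9152 > 0.2620 → Model B has the better fit

Effect size (slope magnitude):
- Model A: β₁ = -0.4740 → predicted satisfaction score falls 0.4740 points per additional minute of wait time
- Model B: β₁ = -1.4445 → predicted satisfaction score falls 1.4445 points per additional minute of wait time
- |-0.4740| < |-1.4445| → Model B shows the stronger marginal effect

Note: R² measures how tightly points cluster around the line; β₁ measures how steep the line is — they answer different questions.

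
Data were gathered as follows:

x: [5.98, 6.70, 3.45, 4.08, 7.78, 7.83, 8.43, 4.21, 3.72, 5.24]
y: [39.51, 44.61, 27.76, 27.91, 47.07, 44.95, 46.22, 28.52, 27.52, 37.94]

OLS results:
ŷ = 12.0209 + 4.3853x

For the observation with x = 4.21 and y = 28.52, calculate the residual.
Residual = -1.9630

The residual is the difference between the actual value and the predicted value:

Residual = y - ŷ

Step 1: Calculate predicted value
ŷ = 12.0209 + 4.3853 × 4.21
ŷ = 30.4830

Step 2: Calculate residual
Residual = 28.52 - 30.4830
Residual = -1.9630

The residual is negative, so the observed y = 28.52 sits below the regression line (the line overestimates it by 1.9630).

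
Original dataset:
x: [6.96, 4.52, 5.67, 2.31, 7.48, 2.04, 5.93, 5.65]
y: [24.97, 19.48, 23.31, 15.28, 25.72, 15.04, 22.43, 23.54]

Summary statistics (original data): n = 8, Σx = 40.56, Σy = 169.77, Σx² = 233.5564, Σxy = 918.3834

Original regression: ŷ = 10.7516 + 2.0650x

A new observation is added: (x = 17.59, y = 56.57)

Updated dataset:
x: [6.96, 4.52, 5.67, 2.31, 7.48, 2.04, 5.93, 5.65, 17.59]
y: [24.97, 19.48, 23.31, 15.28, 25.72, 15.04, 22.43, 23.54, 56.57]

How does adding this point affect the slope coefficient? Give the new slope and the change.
Adding the point moves β₁ from 2.0650 to 2.6968, i.e. it increases by 0.6318 (+30.6%).

x = 17.59 lies well outside the original x-range [2.04, 7.48] (x̄ ≈ 5.07), so this observation has high leverage and can move the slope substantially.

Step 1: Update the sums with the new point (n goes from 8 to 9)
Σx  = 40.56 + 17.59 = 58.15
Σy  = 169.77 + 56.57 = 226.34
Σx² = 233.5564 + 17.59² = 233.5564 + 309.4081 = 542.9645
Σxy = 918.3834 + 17.59×56.57 = 918.3834 + 995.0663 = 1913.4497

Step 2: Recompute the slope with b₁ = (nΣxy − ΣxΣy) / (nΣx² − (Σx)²)
Numerator   = 9×1913.4497 − 58.15×226.34 = 17221.0473 − 13161.6710 = 4059.3763
Denominator = 9×542.9645 − 58.15² = 4886.6805 − 3381.4225 = 1505.2580
b₁(new) = 4059.3763 / 1505.2580 = 2.6968

(Same formula on the original sums: (8×918.3834 − 40.56×169.77) / (8×233.5564 − 40.56²) = 461.1960 / 223.3376 = 2.0650, matching the given fit.)

Step 3: Change in slope
Δβ₁ = 2.6968 − 2.0650 = +0.6318
Relative change = +0.6318 / 2.0650 × 100% = +30.6%
→ the slope increases when the point is added.

Because the point sits above the extension of the original line at a high-leverage x, it tilts the fit up.
In practice: examine leverage (hᵢ) and Cook's distance rather than deleting it automatically.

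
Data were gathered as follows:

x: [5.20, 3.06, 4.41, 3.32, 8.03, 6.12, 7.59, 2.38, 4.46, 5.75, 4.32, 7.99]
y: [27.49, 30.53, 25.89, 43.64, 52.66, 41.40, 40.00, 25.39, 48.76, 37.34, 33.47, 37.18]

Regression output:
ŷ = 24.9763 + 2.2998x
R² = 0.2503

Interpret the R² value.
The model explains 25.03% of the variance in y (R² = 0.2503), leaving 74.97% unexplained; the fit is weak.

R² (coefficient of determination) measures the proportion of variance in y explained by the regression model.

Here R² = 0.2503:
- Explained: 25.03% of the variation in y
- Unexplained (residual): 100% − 25.03% = 74.97%
- Rule of thumb (below 0.3 weak; 0.3 to below 0.7 moderate; 0.7 and above strong) → weak

Equivalently, for simple linear regression R² = r², so |r| = √0.2503 ≈ 0.5003.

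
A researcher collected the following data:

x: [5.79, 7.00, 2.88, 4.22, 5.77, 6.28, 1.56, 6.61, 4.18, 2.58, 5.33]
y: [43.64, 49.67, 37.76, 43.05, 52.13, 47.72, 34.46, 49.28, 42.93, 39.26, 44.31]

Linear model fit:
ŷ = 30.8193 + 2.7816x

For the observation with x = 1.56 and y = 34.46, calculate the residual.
Residual = -0.6986

The residual is the difference between the actual value and the predicted value:

Residual = y - ŷ

Step 1: Calculate predicted value
ŷ = 30.8193 + 2.7816 × 1.56
ŷ = 35.1586

Step 2: Calculate residual
Residual = 34.46 - 35.1586
Residual = -0.6986

Interpretation: the model overestimates the actual value by 0.6986 at this point (negative residual → observation lies below the fitted line).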